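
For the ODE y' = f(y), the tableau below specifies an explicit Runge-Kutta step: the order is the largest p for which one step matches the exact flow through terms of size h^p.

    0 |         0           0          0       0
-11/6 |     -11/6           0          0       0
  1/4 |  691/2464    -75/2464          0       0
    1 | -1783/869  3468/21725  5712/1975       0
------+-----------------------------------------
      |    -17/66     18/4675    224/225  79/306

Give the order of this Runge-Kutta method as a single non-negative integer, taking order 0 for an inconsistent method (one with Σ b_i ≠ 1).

4

b = (-17/66, 18/4675, 224/225, 79/306)
c = (0, -11/6, 1/4, 1)
Ac = (0, 0, 25/448, 34/79)
Σ b_i: (-17/66)·1 + 18/4675·1 + 224/225·1 + 79/306·1 = 1 ✓
b·c: 18/4675·(-11/6) + 224/225·1/4 + 79/306·1 = 1/2 ✓
b·c²: 18/4675·121/36 + 224/225·1/16 + 79/306·1 = 1/3 ✓
b·Ac: 224/225·25/448 + 79/306·34/79 = 1/6 ✓
b·c³: 18/4675·(-1331/216) + 224/225·1/64 + 79/306·1 = 1/4 ✓
b·(c∘Ac): 224/225·25/1792 + 79/306·34/79 = 1/8 ✓
b·Ac²: 224/225·(-275/2688) + 79/306·170/237 = 1/12 ✓
b·A²c: 79/306·51/316 = 1/24 ✓; 4 stages ⇒ order 4.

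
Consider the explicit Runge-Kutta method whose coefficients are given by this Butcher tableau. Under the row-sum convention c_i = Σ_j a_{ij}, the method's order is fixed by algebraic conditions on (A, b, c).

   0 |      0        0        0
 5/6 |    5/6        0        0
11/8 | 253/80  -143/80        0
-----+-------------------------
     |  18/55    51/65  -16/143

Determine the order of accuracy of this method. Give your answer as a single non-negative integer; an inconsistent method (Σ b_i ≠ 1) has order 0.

3

b = (18/55, 51/65, -16/143)
c = (0, 5/6, 11/8)
Ac = (0, 0, -143/96)
Σ b_i: 18/55·1 + 51/65·1 + (-16/143)·1 = 1 ✓
b·c: 51/65·5/6 + (-16/143)·11/8 = 1/2 ✓
b·c²: 51/65·25/36 + (-16/143)·121/64 = 1/3 ✓
b·Ac: (-16/143)·(-143/96) = 1/6 ✓; 3 stages ⇒ order 3.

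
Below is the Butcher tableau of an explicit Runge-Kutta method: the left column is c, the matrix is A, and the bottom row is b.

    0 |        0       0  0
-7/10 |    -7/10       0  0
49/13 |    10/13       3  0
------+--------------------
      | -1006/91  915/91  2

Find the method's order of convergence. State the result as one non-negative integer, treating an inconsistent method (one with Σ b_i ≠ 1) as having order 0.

2

b = (-1006/91, 915/91, 2)
c = (0, -7/10, 49/13)
Ac = (0, 0, -21/10)
Σ b_i: (-1006/91)·1 + 915/91·1 + 2·1 = 1 ✓
b·c: 915/91·(-7/10) + 2·49/13 = 1/2 ✓
b·c²: 915/91·49/100 + 2·2401/169 = 112693/3380 ≠ 1/3 ⇒ order 2.
b·Ac: 2·(-21/10) = -21/5 ≠ 1/6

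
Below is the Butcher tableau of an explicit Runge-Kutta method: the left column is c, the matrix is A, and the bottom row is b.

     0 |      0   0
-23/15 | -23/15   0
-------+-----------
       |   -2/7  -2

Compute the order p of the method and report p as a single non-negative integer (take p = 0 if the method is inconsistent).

b = (-2/7, -2)
c = (0, -23/15)
Σ b_i: (-2/7)·1 + (-2)·1 = -16/7 ≠ 1 ⇒ order 0.

0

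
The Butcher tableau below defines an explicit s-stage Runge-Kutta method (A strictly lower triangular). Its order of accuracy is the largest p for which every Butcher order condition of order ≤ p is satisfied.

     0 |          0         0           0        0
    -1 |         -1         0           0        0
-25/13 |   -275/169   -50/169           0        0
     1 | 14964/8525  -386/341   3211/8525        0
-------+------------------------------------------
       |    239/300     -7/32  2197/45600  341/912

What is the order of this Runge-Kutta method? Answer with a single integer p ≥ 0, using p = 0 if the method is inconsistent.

b = (239/300, -7/32, 2197/45600, 341/912)
c = (0, -1, -25/13, 1)
Ac = (0, 0, 50/169, 139/341)
Σ b_i: 239/300·1 + (-7/32)·1 + 2197/45600·1 + 341/912·1 = 1 ✓
b·c: (-7/32)·(-1) + 2197/45600·(-25/13) + 341/912·1 = 1/2 ✓
b·c²: (-7/32)·1 + 2197/45600·625/169 + 341/912·1 = 1/3 ✓
b·Ac: 2197/45600·50/169 + 341/912·139/341 = 1/6 ✓
b·c³: (-7/32)·(-1) + 2197/45600·(-15625/2197) + 341/912·1 = 1/4 ✓
b·(c∘Ac): 2197/45600·(-1250/2197) + 341/912·139/341 = 1/8 ✓
b·Ac²: 2197/45600·(-50/169) + 341/912·89/341 = 1/12 ✓
b·A²c: 341/912·38/341 = 1/24 ✓; 4 stages ⇒ order 4.

4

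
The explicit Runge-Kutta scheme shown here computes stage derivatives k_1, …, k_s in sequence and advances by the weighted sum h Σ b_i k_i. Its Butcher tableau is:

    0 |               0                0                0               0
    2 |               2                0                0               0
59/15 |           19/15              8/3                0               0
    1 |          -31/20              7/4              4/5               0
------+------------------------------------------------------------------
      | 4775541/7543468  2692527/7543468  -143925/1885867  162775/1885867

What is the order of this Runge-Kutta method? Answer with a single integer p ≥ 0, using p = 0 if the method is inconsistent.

b = (4775541/7543468, 2692527/7543468, -143925/1885867, 162775/1885867)
c = (0, 2, 59/15, 1)
Ac = (0, 0, 16/3, 997/150)
Σ b_i: 4775541/7543468·1 + 2692527/7543468·1 + (-143925/1885867)·1 + 162775/1885867·1 = 1 ✓
b·c: 2692527/7543468·2 + (-143925/1885867)·59/15 + 162775/1885867·1 = 1/2 ✓
b·c²: 2692527/7543468·4 + (-143925/1885867)·3481/225 + 162775/1885867·1 = 1/3 ✓
b·Ac: (-143925/1885867)·16/3 + 162775/1885867·997/150 = 1/6 ✓
b·c³: 2692527/7543468·8 + (-143925/1885867)·205379/3375 + 162775/1885867·1 = -144469996/84864015 ≠ 1/4 ⇒ order 3.
b·(c∘Ac): (-143925/1885867)·944/45 + 162775/1885867·997/150 = -3874631/3771734 ≠ 1/8
b·Ac²: (-143925/1885867)·32/3 + 162775/1885867·21799/1125 = 72849289/84864015 ≠ 1/12
b·A²c: 162775/1885867·64/15 = 2083520/5657601 ≠ 1/24

3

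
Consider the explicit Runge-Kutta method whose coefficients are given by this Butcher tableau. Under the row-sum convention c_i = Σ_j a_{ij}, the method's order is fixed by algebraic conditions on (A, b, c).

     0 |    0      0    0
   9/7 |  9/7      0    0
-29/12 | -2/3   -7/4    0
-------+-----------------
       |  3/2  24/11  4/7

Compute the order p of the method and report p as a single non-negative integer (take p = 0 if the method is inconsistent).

b = (3/2, 24/11, 4/7)
c = (0, 9/7, -29/12)
Ac = (0, 0, -9/4)
Σ b_i: 3/2·1 + 24/11·1 + 4/7·1 = 655/154 ≠ 1 ⇒ order 0.

0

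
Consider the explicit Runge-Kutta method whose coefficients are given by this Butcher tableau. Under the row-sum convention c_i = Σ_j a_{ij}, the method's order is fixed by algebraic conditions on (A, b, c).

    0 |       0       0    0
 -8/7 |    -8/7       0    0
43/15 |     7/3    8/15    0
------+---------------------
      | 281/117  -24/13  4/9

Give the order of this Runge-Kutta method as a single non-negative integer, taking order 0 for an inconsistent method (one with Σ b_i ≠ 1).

1

b = (281/117, -24/13, 4/9)
c = (0, -8/7, 43/15)
Ac = (0, 0, -64/105)
Σ b_i: 281/117·1 + (-24/13)·1 + 4/9·1 = 1 ✓
b·c: (-24/13)·(-8/7) + 4/9·43/15 = 41572/12285 ≠ 1/2 ⇒ order 1.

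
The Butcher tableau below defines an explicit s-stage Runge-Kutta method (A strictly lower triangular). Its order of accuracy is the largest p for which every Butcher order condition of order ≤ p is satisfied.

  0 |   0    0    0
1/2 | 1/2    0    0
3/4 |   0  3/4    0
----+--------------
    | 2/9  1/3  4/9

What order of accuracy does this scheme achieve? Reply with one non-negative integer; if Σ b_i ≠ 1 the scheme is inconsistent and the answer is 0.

3

b = (2/9, 1/3, 4/9)
c = (0, 1/2, 3/4)
Ac = (0, 0, 3/8)
Σ b_i: 2/9·1 + 1/3·1 + 4/9·1 = 1 ✓
b·c: 1/3·1/2 + 4/9·3/4 = 1/2 ✓
b·c²: 1/3·1/4 + 4/9·9/16 = 1/3 ✓
b·Ac: 4/9·3/8 = 1/6 ✓; 3 stages ⇒ order 3.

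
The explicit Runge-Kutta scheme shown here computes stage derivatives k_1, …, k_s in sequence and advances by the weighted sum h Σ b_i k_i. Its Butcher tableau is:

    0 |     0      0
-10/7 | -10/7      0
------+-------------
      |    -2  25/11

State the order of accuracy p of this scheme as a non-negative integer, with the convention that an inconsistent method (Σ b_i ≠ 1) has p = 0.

0

b = (-2, 25/11)
c = (0, -10/7)
Σ b_i: (-2)·1 + 25/11·1 = 3/11 ≠ 1 ⇒ order 0.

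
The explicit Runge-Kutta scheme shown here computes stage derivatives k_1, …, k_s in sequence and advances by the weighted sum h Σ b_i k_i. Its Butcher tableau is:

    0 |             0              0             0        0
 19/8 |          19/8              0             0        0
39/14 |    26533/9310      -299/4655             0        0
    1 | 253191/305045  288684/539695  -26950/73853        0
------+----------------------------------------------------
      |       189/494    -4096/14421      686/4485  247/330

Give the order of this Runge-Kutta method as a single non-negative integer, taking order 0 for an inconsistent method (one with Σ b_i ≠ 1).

4

b = (189/494, -4096/14421, 686/4485, 247/330)
c = (0, 19/8, 39/14, 1)
Ac = (0, 0, -299/1960, 33/130)
Σ b_i: 189/494·1 + (-4096/14421)·1 + 686/4485·1 + 247/330·1 = 1 ✓
b·c: (-4096/14421)·19/8 + 686/4485·39/14 + 247/330·1 = 1/2 ✓
b·c²: (-4096/14421)·361/64 + 686/4485·1521/196 + 247/330·1 = 1/3 ✓
b·Ac: 686/4485·(-299/1960) + 247/330·33/130 = 1/6 ✓
b·c³: (-4096/14421)·6859/512 + 686/4485·59319/2744 + 247/330·1 = 1/4 ✓
b·(c∘Ac): 686/4485·(-11661/27440) + 247/330·33/130 = 1/8 ✓
b·Ac²: 686/4485·(-5681/15680) + 247/330·3663/19760 = 1/12 ✓
b·A²c: 247/330·55/988 = 1/24 ✓; 4 stages ⇒ order 4.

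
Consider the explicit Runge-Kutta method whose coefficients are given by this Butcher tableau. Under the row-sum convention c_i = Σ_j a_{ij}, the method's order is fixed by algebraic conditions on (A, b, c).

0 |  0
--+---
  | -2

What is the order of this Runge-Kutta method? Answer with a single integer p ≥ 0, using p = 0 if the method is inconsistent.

0

b = (-2)
c = (0)
Σ b_i: (-2)·1 = -2 ≠ 1 ⇒ order 0.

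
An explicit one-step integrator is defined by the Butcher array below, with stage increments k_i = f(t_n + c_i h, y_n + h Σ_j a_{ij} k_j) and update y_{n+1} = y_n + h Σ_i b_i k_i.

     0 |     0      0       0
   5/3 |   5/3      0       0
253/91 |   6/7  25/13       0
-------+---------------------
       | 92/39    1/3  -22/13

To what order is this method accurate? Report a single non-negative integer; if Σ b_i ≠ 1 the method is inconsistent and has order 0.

1

b = (92/39, 1/3, -22/13)
c = (0, 5/3, 253/91)
Ac = (0, 0, 125/39)
Σ b_i: 92/39·1 + 1/3·1 + (-22/13)·1 = 1 ✓
b·c: 1/3·5/3 + (-22/13)·253/91 = -44179/10647 ≠ 1/2 ⇒ order 1.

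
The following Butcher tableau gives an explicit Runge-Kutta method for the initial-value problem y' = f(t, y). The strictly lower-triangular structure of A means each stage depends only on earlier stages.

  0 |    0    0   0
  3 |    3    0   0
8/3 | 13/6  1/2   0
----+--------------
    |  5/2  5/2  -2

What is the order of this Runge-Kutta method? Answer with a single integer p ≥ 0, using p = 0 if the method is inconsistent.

0

b = (5/2, 5/2, -2)
c = (0, 3, 8/3)
Ac = (0, 0, 3/2)
Σ b_i: 5/2·1 + 5/2·1 + (-2)·1 = 3 ≠ 1 ⇒ order 0.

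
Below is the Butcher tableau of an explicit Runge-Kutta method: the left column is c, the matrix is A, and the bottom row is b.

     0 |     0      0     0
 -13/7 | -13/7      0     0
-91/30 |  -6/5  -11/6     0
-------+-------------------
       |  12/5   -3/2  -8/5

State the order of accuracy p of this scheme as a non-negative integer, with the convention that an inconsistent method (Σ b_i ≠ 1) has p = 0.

0

b = (12/5, -3/2, -8/5)
c = (0, -13/7, -91/30)
Ac = (0, 0, 143/42)
Σ b_i: 12/5·1 + (-3/2)·1 + (-8/5)·1 = -7/10 ≠ 1 ⇒ order 0.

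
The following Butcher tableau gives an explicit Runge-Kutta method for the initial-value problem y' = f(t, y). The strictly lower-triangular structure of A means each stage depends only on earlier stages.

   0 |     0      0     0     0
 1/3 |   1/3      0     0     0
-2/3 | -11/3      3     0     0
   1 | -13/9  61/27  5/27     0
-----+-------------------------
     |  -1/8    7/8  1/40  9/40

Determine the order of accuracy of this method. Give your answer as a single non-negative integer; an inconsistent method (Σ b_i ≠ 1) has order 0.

b = (-1/8, 7/8, 1/40, 9/40)
c = (0, 1/3, -2/3, 1)
Ac = (0, 0, 1, 17/27)
Σ b_i: (-1/8)·1 + 7/8·1 + 1/40·1 + 9/40·1 = 1 ✓
b·c: 7/8·1/3 + 1/40·(-2/3) + 9/40·1 = 1/2 ✓
b·c²: 7/8·1/9 + 1/40·4/9 + 9/40·1 = 1/3 ✓
b·Ac: 1/40·1 + 9/40·17/27 = 1/6 ✓
b·c³: 7/8·1/27 + 1/40·(-8/27) + 9/40·1 = 1/4 ✓
b·(c∘Ac): 1/40·(-2/3) + 9/40·17/27 = 1/8 ✓
b·Ac²: 1/40·1/3 + 9/40·1/3 = 1/12 ✓
b·A²c: 9/40·5/27 = 1/24 ✓; 4 stages ⇒ order 4.

4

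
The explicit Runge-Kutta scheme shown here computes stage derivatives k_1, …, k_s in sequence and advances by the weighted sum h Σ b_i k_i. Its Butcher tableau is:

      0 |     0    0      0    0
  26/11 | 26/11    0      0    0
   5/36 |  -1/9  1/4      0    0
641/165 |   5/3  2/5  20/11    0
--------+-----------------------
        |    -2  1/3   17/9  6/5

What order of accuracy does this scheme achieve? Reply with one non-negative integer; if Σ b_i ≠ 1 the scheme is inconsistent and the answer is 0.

0

b = (-2, 1/3, 17/9, 6/5)
c = (0, 26/11, 5/36, 641/165)
Ac = (0, 0, 13/22, 593/495)
Σ b_i: (-2)·1 + 1/3·1 + 17/9·1 + 6/5·1 = 64/45 ≠ 1 ⇒ order 0.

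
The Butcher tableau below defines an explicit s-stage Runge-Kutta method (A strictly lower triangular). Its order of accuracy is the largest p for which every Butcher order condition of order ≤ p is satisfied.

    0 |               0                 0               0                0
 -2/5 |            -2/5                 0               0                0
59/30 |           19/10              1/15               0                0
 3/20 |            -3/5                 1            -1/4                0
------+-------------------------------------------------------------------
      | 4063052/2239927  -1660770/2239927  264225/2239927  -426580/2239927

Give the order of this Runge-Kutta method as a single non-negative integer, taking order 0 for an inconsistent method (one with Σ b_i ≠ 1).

3

b = (4063052/2239927, -1660770/2239927, 264225/2239927, -426580/2239927)
c = (0, -2/5, 59/30, 3/20)
Ac = (0, 0, -2/75, -107/120)
Σ b_i: 4063052/2239927·1 + (-1660770/2239927)·1 + 264225/2239927·1 + (-426580/2239927)·1 = 1 ✓
b·c: (-1660770/2239927)·(-2/5) + 264225/2239927·59/30 + (-426580/2239927)·3/20 = 1/2 ✓
b·c²: (-1660770/2239927)·4/25 + 264225/2239927·3481/900 + (-426580/2239927)·9/400 = 1/3 ✓
b·Ac: 264225/2239927·(-2/75) + (-426580/2239927)·(-107/120) = 1/6 ✓
b·c³: (-1660770/2239927)·(-8/125) + 264225/2239927·205379/27000 + (-426580/2239927)·27/8000 = 7612960631/8063737200 ≠ 1/4 ⇒ order 3.
b·(c∘Ac): 264225/2239927·(-59/1125) + (-426580/2239927)·(-107/800) = 5183753/268791240 ≠ 1/8
b·Ac²: 264225/2239927·4/375 + (-426580/2239927)·(-581/720) = 62468057/403186860 ≠ 1/12
b·A²c: (-426580/2239927)·1/150 = -42658/33598905 ≠ 1/24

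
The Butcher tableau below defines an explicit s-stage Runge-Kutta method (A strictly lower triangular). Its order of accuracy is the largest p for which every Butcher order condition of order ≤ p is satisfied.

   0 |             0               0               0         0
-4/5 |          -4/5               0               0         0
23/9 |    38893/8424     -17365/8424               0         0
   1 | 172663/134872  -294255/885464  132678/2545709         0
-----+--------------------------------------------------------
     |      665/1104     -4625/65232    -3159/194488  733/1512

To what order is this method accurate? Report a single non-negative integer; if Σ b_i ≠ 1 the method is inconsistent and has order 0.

4

b = (665/1104, -4625/65232, -3159/194488, 733/1512)
c = (0, -4/5, 23/9, 1)
Ac = (0, 0, 3473/2106, 585/1466)
Σ b_i: 665/1104·1 + (-4625/65232)·1 + (-3159/194488)·1 + 733/1512·1 = 1 ✓
b·c: (-4625/65232)·(-4/5) + (-3159/194488)·23/9 + 733/1512·1 = 1/2 ✓
b·c²: (-4625/65232)·16/25 + (-3159/194488)·529/81 + 733/1512·1 = 1/3 ✓
b·Ac: (-3159/194488)·3473/2106 + 733/1512·585/1466 = 1/6 ✓
b·c³: (-4625/65232)·(-64/125) + (-3159/194488)·12167/729 + 733/1512·1 = 1/4 ✓
b·(c∘Ac): (-3159/194488)·79879/18954 + 733/1512·585/1466 = 1/8 ✓
b·Ac²: (-3159/194488)·(-6946/5265) + 733/1512·468/3665 = 1/12 ✓
b·A²c: 733/1512·63/733 = 1/24 ✓; 4 stages ⇒ order 4.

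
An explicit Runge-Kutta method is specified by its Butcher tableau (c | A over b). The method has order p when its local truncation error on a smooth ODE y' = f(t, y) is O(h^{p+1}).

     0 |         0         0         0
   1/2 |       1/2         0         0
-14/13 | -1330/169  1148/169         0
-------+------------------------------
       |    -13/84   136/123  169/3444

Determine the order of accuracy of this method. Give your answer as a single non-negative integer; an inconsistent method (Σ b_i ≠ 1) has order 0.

b = (-13/84, 136/123, 169/3444)
c = (0, 1/2, -14/13)
Ac = (0, 0, 574/169)
Σ b_i: (-13/84)·1 + 136/123·1 + 169/3444·1 = 1 ✓
b·c: 136/123·1/2 + 169/3444·(-14/13) = 1/2 ✓
b·c²: 136/123·1/4 + 169/3444·196/169 = 1/3 ✓
b·Ac: 169/3444·574/169 = 1/6 ✓; 3 stages ⇒ order 3.

3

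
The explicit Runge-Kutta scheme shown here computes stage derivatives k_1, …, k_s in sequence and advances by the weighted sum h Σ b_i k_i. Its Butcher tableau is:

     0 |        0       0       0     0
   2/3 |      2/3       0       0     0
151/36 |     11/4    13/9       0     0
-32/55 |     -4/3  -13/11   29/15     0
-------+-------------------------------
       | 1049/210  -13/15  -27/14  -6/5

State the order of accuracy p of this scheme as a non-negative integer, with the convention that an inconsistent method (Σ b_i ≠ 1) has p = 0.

b = (1049/210, -13/15, -27/14, -6/5)
c = (0, 2/3, 151/36, -32/55)
Ac = (0, 0, 26/27, 43489/5940)
Σ b_i: 1049/210·1 + (-13/15)·1 + (-27/14)·1 + (-6/5)·1 = 1 ✓
b·c: (-13/15)·2/3 + (-27/14)·151/36 + (-6/5)·(-32/55) = -1104487/138600 ≠ 1/2 ⇒ order 1.

1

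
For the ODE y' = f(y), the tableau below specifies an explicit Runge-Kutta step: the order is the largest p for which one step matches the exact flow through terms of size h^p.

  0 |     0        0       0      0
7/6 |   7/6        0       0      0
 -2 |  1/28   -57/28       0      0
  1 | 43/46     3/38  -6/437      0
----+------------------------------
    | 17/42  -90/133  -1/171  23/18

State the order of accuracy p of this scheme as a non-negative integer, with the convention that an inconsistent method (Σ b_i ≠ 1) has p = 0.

b = (17/42, -90/133, -1/171, 23/18)
c = (0, 7/6, -2, 1)
Ac = (0, 0, -19/8, 11/92)
Σ b_i: 17/42·1 + (-90/133)·1 + (-1/171)·1 + 23/18·1 = 1 ✓
b·c: (-90/133)·7/6 + (-1/171)·(-2) + 23/18·1 = 1/2 ✓
b·c²: (-90/133)·49/36 + (-1/171)·4 + 23/18·1 = 1/3 ✓
b·Ac: (-1/171)·(-19/8) + 23/18·11/92 = 1/6 ✓
b·c³: (-90/133)·343/216 + (-1/171)·(-8) + 23/18·1 = 1/4 ✓
b·(c∘Ac): (-1/171)·19/4 + 23/18·11/92 = 1/8 ✓
b·Ac²: (-1/171)·(-133/48) + 23/18·29/552 = 1/12 ✓
b·A²c: 23/18·3/92 = 1/24 ✓; 4 stages ⇒ order 4.

4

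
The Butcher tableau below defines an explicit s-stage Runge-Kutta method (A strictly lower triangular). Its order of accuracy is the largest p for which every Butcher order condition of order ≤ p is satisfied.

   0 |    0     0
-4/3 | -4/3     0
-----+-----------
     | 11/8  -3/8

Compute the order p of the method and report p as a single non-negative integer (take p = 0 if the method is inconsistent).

b = (11/8, -3/8)
c = (0, -4/3)
Σ b_i: 11/8·1 + (-3/8)·1 = 1 ✓
b·c: (-3/8)·(-4/3) = 1/2 ✓; 2 stages ⇒ order 2.

2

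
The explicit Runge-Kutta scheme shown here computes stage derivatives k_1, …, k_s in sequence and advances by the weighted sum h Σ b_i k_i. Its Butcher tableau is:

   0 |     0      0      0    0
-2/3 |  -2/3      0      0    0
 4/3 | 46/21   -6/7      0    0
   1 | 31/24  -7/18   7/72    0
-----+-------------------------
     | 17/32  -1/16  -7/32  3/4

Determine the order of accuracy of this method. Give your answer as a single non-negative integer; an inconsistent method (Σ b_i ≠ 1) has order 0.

b = (17/32, -1/16, -7/32, 3/4)
c = (0, -2/3, 4/3, 1)
Ac = (0, 0, 4/7, 7/18)
Σ b_i: 17/32·1 + (-1/16)·1 + (-7/32)·1 + 3/4·1 = 1 ✓
b·c: (-1/16)·(-2/3) + (-7/32)·4/3 + 3/4·1 = 1/2 ✓
b·c²: (-1/16)·4/9 + (-7/32)·16/9 + 3/4·1 = 1/3 ✓
b·Ac: (-7/32)·4/7 + 3/4·7/18 = 1/6 ✓
b·c³: (-1/16)·(-8/27) + (-7/32)·64/27 + 3/4·1 = 1/4 ✓
b·(c∘Ac): (-7/32)·16/21 + 3/4·7/18 = 1/8 ✓
b·Ac²: (-7/32)·(-8/21) = 1/12 ✓
b·A²c: 3/4·1/18 = 1/24 ✓; 4 stages ⇒ order 4.

4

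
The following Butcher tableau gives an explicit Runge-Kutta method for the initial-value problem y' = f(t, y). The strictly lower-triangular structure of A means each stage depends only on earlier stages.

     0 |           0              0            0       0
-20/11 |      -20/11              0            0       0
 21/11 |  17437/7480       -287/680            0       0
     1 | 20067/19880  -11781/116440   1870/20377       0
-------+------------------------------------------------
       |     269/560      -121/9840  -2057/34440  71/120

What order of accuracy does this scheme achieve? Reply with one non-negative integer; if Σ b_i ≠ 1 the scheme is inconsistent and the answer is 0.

b = (269/560, -121/9840, -2057/34440, 71/120)
c = (0, -20/11, 21/11, 1)
Ac = (0, 0, 287/374, 51/142)
Σ b_i: 269/560·1 + (-121/9840)·1 + (-2057/34440)·1 + 71/120·1 = 1 ✓
b·c: (-121/9840)·(-20/11) + (-2057/34440)·21/11 + 71/120·1 = 1/2 ✓
b·c²: (-121/9840)·400/121 + (-2057/34440)·441/121 + 71/120·1 = 1/3 ✓
b·Ac: (-2057/34440)·287/374 + 71/120·51/142 = 1/6 ✓
b·c³: (-121/9840)·(-8000/1331) + (-2057/34440)·9261/1331 + 71/120·1 = 1/4 ✓
b·(c∘Ac): (-2057/34440)·6027/4114 + 71/120·51/142 = 1/8 ✓
b·Ac²: (-2057/34440)·(-2870/2057) = 1/12 ✓
b·A²c: 71/120·5/71 = 1/24 ✓; 4 stages ⇒ order 4.

4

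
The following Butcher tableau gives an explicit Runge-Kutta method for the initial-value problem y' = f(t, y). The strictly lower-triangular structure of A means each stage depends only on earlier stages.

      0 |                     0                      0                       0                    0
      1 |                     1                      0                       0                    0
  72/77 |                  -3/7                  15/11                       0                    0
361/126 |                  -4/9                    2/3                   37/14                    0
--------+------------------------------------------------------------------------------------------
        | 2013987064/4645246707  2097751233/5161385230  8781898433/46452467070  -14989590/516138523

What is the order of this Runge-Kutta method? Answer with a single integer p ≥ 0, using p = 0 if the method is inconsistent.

3

b = (2013987064/4645246707, 2097751233/5161385230, 8781898433/46452467070, -14989590/516138523)
c = (0, 1, 72/77, 361/126)
Ac = (0, 0, 15/11, 5074/1617)
Σ b_i: 2013987064/4645246707·1 + 2097751233/5161385230·1 + 8781898433/46452467070·1 + (-14989590/516138523)·1 = 1 ✓
b·c: 2097751233/5161385230·1 + 8781898433/46452467070·72/77 + (-14989590/516138523)·361/126 = 1/2 ✓
b·c²: 2097751233/5161385230·1 + 8781898433/46452467070·5184/5929 + (-14989590/516138523)·130321/15876 = 1/3 ✓
b·Ac: 8781898433/46452467070·15/11 + (-14989590/516138523)·5074/1617 = 1/6 ✓
b·c³: 2097751233/5161385230·1 + 8781898433/46452467070·373248/456533 + (-14989590/516138523)·47045881/2000376 = -523758525677/4292207957268 ≠ 1/4 ⇒ order 3.
b·(c∘Ac): 8781898433/46452467070·1080/847 + (-14989590/516138523)·915857/101871 = -72400634/3612969661 ≠ 1/8
b·Ac²: 8781898433/46452467070·15/11 + (-14989590/516138523)·370718/124509 = 40853953871/238455997626 ≠ 1/12
b·A²c: (-14989590/516138523)·555/154 = -54020925/516138523 ≠ 1/24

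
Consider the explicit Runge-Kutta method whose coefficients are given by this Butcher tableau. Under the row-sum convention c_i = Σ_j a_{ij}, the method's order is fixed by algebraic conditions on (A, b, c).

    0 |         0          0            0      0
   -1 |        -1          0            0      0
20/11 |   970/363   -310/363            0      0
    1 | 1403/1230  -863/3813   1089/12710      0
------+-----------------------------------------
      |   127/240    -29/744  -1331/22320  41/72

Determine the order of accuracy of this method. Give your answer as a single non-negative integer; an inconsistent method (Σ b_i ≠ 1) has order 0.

4

b = (127/240, -29/744, -1331/22320, 41/72)
c = (0, -1, 20/11, 1)
Ac = (0, 0, 310/363, 47/123)
Σ b_i: 127/240·1 + (-29/744)·1 + (-1331/22320)·1 + 41/72·1 = 1 ✓
b·c: (-29/744)·(-1) + (-1331/22320)·20/11 + 41/72·1 = 1/2 ✓
b·c²: (-29/744)·1 + (-1331/22320)·400/121 + 41/72·1 = 1/3 ✓
b·Ac: (-1331/22320)·310/363 + 41/72·47/123 = 1/6 ✓
b·c³: (-29/744)·(-1) + (-1331/22320)·8000/1331 + 41/72·1 = 1/4 ✓
b·(c∘Ac): (-1331/22320)·6200/3993 + 41/72·47/123 = 1/8 ✓
b·Ac²: (-1331/22320)·(-310/363) + 41/72·7/123 = 1/12 ✓
b·A²c: 41/72·3/41 = 1/24 ✓; 4 stages ⇒ order 4.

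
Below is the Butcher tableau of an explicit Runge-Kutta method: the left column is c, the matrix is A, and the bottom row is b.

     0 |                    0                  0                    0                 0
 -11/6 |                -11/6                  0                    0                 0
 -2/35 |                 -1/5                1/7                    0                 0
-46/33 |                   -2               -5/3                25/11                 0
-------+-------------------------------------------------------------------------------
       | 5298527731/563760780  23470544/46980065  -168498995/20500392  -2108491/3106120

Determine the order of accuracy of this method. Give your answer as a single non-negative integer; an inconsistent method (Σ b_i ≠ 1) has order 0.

3

b = (5298527731/563760780, 23470544/46980065, -168498995/20500392, -2108491/3106120)
c = (0, -11/6, -2/35, -46/33)
Ac = (0, 0, -11/42, 4055/1386)
Σ b_i: 5298527731/563760780·1 + 23470544/46980065·1 + (-168498995/20500392)·1 + (-2108491/3106120)·1 = 1 ✓
b·c: 23470544/46980065·(-11/6) + (-168498995/20500392)·(-2/35) + (-2108491/3106120)·(-46/33) = 1/2 ✓
b·c²: 23470544/46980065·121/36 + (-168498995/20500392)·4/1225 + (-2108491/3106120)·2116/1089 = 1/3 ✓
b·Ac: (-168498995/20500392)·(-11/42) + (-2108491/3106120)·4055/1386 = 1/6 ✓
b·c³: 23470544/46980065·(-1331/216) + (-168498995/20500392)·(-8/42875) + (-2108491/3106120)·(-97336/35937) = -54977428736/44396161425 ≠ 1/4 ⇒ order 3.
b·(c∘Ac): (-168498995/20500392)·11/735 + (-2108491/3106120)·(-93265/22869) = 122019829/46125882 ≠ 1/8
b·Ac²: (-168498995/20500392)·121/252 + (-2108491/3106120)·(-325663/58212) = -29151233/195685560 ≠ 1/12
b·A²c: (-2108491/3106120)·(-25/42) = 1506065/3727344 ≠ 1/24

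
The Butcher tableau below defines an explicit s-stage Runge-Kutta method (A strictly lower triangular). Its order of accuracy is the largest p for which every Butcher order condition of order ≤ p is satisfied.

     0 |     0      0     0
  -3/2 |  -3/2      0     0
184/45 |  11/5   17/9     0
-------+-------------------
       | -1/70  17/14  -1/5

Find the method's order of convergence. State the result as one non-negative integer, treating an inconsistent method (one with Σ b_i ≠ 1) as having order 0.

1

b = (-1/70, 17/14, -1/5)
c = (0, -3/2, 184/45)
Ac = (0, 0, -17/6)
Σ b_i: (-1/70)·1 + 17/14·1 + (-1/5)·1 = 1 ✓
b·c: 17/14·(-3/2) + (-1/5)·184/45 = -16627/6300 ≠ 1/2 ⇒ order 1.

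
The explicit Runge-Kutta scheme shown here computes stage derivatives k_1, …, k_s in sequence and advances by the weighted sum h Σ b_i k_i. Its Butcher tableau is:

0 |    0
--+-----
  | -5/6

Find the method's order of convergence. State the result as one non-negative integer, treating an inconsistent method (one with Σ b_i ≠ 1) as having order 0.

b = (-5/6)
c = (0)
Σ b_i: (-5/6)·1 = -5/6 ≠ 1 ⇒ order 0.

0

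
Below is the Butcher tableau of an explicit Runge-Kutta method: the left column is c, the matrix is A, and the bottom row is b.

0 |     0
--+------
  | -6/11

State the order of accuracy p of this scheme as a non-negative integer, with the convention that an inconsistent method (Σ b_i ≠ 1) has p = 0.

0

b = (-6/11)
c = (0)
Σ b_i: (-6/11)·1 = -6/11 ≠ 1 ⇒ order 0.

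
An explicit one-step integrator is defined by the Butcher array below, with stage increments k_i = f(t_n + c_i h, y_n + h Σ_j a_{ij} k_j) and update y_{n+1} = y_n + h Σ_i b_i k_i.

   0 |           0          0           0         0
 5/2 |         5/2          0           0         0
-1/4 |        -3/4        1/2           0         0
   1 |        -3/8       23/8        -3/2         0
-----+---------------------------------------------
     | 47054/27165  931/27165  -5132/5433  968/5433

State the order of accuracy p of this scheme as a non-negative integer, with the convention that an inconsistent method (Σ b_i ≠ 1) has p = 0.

3

b = (47054/27165, 931/27165, -5132/5433, 968/5433)
c = (0, 5/2, -1/4, 1)
Ac = (0, 0, 5/4, 121/16)
Σ b_i: 47054/27165·1 + 931/27165·1 + (-5132/5433)·1 + 968/5433·1 = 1 ✓
b·c: 931/27165·5/2 + (-5132/5433)·(-1/4) + 968/5433·1 = 1/2 ✓
b·c²: 931/27165·25/4 + (-5132/5433)·1/16 + 968/5433·1 = 1/3 ✓
b·Ac: (-5132/5433)·5/4 + 968/5433·121/16 = 1/6 ✓
b·c³: 931/27165·125/8 + (-5132/5433)·(-1/64) + 968/5433·1 = 21107/28976 ≠ 1/4 ⇒ order 3.
b·(c∘Ac): (-5132/5433)·(-5/16) + 968/5433·121/16 = 11899/7244 ≠ 1/8
b·Ac²: (-5132/5433)·25/8 + 968/5433·143/8 = 2531/10866 ≠ 1/12
b·A²c: 968/5433·(-15/8) = -605/1811 ≠ 1/24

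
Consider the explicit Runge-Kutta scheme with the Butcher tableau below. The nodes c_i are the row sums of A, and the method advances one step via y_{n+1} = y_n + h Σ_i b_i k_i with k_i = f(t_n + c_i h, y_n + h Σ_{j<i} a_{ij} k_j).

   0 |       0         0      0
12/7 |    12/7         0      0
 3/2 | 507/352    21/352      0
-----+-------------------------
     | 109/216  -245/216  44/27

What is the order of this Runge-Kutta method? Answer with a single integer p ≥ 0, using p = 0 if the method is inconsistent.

3

b = (109/216, -245/216, 44/27)
c = (0, 12/7, 3/2)
Ac = (0, 0, 9/88)
Σ b_i: 109/216·1 + (-245/216)·1 + 44/27·1 = 1 ✓
b·c: (-245/216)·12/7 + 44/27·3/2 = 1/2 ✓
b·c²: (-245/216)·144/49 + 44/27·9/4 = 1/3 ✓
b·Ac: 44/27·9/88 = 1/6 ✓; 3 stages ⇒ order 3.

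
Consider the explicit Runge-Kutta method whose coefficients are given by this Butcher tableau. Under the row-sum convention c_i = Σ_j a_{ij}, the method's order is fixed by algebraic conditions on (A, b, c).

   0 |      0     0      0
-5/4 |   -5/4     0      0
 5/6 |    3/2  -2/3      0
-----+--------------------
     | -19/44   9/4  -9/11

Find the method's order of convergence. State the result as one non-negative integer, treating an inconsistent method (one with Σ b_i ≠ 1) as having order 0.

1

b = (-19/44, 9/4, -9/11)
c = (0, -5/4, 5/6)
Ac = (0, 0, 5/6)
Σ b_i: (-19/44)·1 + 9/4·1 + (-9/11)·1 = 1 ✓
b·c: 9/4·(-5/4) + (-9/11)·5/6 = -615/176 ≠ 1/2 ⇒ order 1.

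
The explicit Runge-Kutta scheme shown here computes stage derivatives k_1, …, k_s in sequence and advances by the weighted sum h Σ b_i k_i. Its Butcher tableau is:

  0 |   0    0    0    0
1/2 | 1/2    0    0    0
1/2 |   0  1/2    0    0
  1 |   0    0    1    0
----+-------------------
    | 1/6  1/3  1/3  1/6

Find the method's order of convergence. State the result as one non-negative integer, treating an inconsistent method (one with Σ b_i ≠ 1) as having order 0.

4

b = (1/6, 1/3, 1/3, 1/6)
c = (0, 1/2, 1/2, 1)
Ac = (0, 0, 1/4, 1/2)
Σ b_i: 1/6·1 + 1/3·1 + 1/3·1 + 1/6·1 = 1 ✓
b·c: 1/3·1/2 + 1/3·1/2 + 1/6·1 = 1/2 ✓
b·c²: 1/3·1/4 + 1/3·1/4 + 1/6·1 = 1/3 ✓
b·Ac: 1/3·1/4 + 1/6·1/2 = 1/6 ✓
b·c³: 1/3·1/8 + 1/3·1/8 + 1/6·1 = 1/4 ✓
b·(c∘Ac): 1/3·1/8 + 1/6·1/2 = 1/8 ✓
b·Ac²: 1/3·1/8 + 1/6·1/4 = 1/12 ✓
b·A²c: 1/6·1/4 = 1/24 ✓; 4 stages ⇒ order 4.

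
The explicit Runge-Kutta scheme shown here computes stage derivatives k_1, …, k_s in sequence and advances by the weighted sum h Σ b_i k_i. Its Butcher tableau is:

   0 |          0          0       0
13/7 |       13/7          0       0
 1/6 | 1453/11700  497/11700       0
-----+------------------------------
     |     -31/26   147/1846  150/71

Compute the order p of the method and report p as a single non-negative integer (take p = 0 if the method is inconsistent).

3

b = (-31/26, 147/1846, 150/71)
c = (0, 13/7, 1/6)
Ac = (0, 0, 71/900)
Σ b_i: (-31/26)·1 + 147/1846·1 + 150/71·1 = 1 ✓
b·c: 147/1846·13/7 + 150/71·1/6 = 1/2 ✓
b·c²: 147/1846·169/49 + 150/71·1/36 = 1/3 ✓
b·Ac: 150/71·71/900 = 1/6 ✓; 3 stages ⇒ order 3.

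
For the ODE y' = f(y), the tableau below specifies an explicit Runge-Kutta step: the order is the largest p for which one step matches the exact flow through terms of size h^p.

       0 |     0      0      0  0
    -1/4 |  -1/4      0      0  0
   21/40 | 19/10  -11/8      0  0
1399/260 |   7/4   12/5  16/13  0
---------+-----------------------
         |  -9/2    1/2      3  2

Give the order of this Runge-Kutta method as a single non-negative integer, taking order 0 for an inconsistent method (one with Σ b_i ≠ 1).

b = (-9/2, 1/2, 3, 2)
c = (0, -1/4, 21/40, 1399/260)
Ac = (0, 0, 11/32, 3/65)
Σ b_i: (-9/2)·1 + 1/2·1 + 3·1 + 2·1 = 1 ✓
b·c: 1/2·(-1/4) + 3·21/40 + 2·1399/260 = 635/52 ≠ 1/2 ⇒ order 1.

1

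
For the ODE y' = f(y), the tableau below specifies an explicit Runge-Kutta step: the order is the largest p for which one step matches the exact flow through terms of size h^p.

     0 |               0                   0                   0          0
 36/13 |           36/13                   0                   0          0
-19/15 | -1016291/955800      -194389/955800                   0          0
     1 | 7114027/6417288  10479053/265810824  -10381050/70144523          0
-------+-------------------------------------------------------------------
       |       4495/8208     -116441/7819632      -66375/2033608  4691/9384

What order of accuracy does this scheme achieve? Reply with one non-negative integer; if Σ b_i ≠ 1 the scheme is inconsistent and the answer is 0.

b = (4495/8208, -116441/7819632, -66375/2033608, 4691/9384)
c = (0, 36/13, -19/15, 1)
Ac = (0, 0, -14953/26550, 2783/9382)
Σ b_i: 4495/8208·1 + (-116441/7819632)·1 + (-66375/2033608)·1 + 4691/9384·1 = 1 ✓
b·c: (-116441/7819632)·36/13 + (-66375/2033608)·(-19/15) + 4691/9384·1 = 1/2 ✓
b·c²: (-116441/7819632)·1296/169 + (-66375/2033608)·361/225 + 4691/9384·1 = 1/3 ✓
b·Ac: (-66375/2033608)·(-14953/26550) + 4691/9384·2783/9382 = 1/6 ✓
b·c³: (-116441/7819632)·46656/2197 + (-66375/2033608)·(-6859/3375) + 4691/9384·1 = 1/4 ✓
b·(c∘Ac): (-66375/2033608)·284107/398250 + 4691/9384·2783/9382 = 1/8 ✓
b·Ac²: (-66375/2033608)·(-29906/19175) + 4691/9384·3956/60983 = 1/12 ✓
b·A²c: 4691/9384·391/4691 = 1/24 ✓; 4 stages ⇒ order 4.

4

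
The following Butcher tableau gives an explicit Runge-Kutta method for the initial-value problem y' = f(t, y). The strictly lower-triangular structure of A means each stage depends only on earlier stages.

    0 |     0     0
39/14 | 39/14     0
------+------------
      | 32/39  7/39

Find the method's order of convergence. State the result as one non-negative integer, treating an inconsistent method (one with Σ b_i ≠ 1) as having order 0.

b = (32/39, 7/39)
c = (0, 39/14)
Σ b_i: 32/39·1 + 7/39·1 = 1 ✓
b·c: 7/39·39/14 = 1/2 ✓; 2 stages ⇒ order 2.

2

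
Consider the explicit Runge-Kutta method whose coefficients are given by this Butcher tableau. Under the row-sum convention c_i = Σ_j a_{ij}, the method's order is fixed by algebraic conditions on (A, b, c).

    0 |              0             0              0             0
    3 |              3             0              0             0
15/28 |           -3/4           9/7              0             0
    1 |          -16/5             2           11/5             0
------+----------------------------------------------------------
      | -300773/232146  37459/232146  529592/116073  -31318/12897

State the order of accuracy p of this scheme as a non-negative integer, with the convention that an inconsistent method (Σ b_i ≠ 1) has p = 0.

3

b = (-300773/232146, 37459/232146, 529592/116073, -31318/12897)
c = (0, 3, 15/28, 1)
Ac = (0, 0, 27/7, 201/28)
Σ b_i: (-300773/232146)·1 + 37459/232146·1 + 529592/116073·1 + (-31318/12897)·1 = 1 ✓
b·c: 37459/232146·3 + 529592/116073·15/28 + (-31318/12897)·1 = 1/2 ✓
b·c²: 37459/232146·9 + 529592/116073·225/784 + (-31318/12897)·1 = 1/3 ✓
b·Ac: 529592/116073·27/7 + (-31318/12897)·201/28 = 1/6 ✓
b·c³: 37459/232146·27 + 529592/116073·3375/21952 + (-31318/12897)·1 = 271339/103176 ≠ 1/4 ⇒ order 3.
b·(c∘Ac): 529592/116073·405/196 + (-31318/12897)·201/28 = -68819/8598 ≠ 1/8
b·Ac²: 529592/116073·81/7 + (-31318/12897)·14607/784 = 606085/80248 ≠ 1/12
b·A²c: (-31318/12897)·297/35 = -147642/7165 ≠ 1/24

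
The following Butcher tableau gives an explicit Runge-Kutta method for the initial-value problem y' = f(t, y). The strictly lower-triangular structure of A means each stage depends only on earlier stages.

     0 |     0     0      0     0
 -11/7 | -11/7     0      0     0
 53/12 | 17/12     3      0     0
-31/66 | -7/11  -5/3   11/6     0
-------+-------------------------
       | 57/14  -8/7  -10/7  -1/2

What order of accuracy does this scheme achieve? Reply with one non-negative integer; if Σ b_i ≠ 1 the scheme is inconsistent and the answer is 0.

1

b = (57/14, -8/7, -10/7, -1/2)
c = (0, -11/7, 53/12, -31/66)
Ac = (0, 0, -33/7, 5401/504)
Σ b_i: 57/14·1 + (-8/7)·1 + (-10/7)·1 + (-1/2)·1 = 1 ✓
b·c: (-8/7)·(-11/7) + (-10/7)·53/12 + (-1/2)·(-31/66) = -9225/2156 ≠ 1/2 ⇒ order 1.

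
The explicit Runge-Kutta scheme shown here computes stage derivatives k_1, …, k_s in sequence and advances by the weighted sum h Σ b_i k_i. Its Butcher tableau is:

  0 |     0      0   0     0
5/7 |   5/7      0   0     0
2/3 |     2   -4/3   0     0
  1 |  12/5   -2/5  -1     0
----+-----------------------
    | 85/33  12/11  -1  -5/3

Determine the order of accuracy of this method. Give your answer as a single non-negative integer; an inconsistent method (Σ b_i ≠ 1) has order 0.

1

b = (85/33, 12/11, -1, -5/3)
c = (0, 5/7, 2/3, 1)
Ac = (0, 0, -20/21, -20/21)
Σ b_i: 85/33·1 + 12/11·1 + (-1)·1 + (-5/3)·1 = 1 ✓
b·c: 12/11·5/7 + (-1)·2/3 + (-5/3)·1 = -359/231 ≠ 1/2 ⇒ order 1.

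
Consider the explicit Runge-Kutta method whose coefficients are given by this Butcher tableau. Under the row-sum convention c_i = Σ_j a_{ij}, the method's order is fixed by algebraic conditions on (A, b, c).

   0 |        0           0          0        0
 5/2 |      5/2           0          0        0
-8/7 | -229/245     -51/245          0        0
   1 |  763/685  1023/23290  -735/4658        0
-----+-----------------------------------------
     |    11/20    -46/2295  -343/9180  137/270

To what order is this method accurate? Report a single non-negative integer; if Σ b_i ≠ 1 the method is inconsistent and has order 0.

4

b = (11/20, -46/2295, -343/9180, 137/270)
c = (0, 5/2, -8/7, 1)
Ac = (0, 0, -51/98, 159/548)
Σ b_i: 11/20·1 + (-46/2295)·1 + (-343/9180)·1 + 137/270·1 = 1 ✓
b·c: (-46/2295)·5/2 + (-343/9180)·(-8/7) + 137/270·1 = 1/2 ✓
b·c²: (-46/2295)·25/4 + (-343/9180)·64/49 + 137/270·1 = 1/3 ✓
b·Ac: (-343/9180)·(-51/98) + 137/270·159/548 = 1/6 ✓
b·c³: (-46/2295)·125/8 + (-343/9180)·(-512/343) + 137/270·1 = 1/4 ✓
b·(c∘Ac): (-343/9180)·204/343 + 137/270·159/548 = 1/8 ✓
b·Ac²: (-343/9180)·(-255/196) + 137/270·75/1096 = 1/12 ✓
b·A²c: 137/270·45/548 = 1/24 ✓; 4 stages ⇒ order 4.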